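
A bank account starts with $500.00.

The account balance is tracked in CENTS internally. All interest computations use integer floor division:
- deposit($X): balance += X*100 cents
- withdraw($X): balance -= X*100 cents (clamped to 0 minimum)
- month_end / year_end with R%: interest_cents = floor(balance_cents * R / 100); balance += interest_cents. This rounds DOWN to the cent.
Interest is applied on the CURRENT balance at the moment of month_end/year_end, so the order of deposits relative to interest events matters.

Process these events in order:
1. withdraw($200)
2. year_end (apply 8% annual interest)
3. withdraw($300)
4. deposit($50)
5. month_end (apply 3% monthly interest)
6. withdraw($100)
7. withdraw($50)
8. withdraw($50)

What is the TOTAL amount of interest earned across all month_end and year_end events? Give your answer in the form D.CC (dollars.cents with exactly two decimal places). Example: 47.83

Answer: 26.22

Derivation:
After 1 (withdraw($200)): balance=$300.00 total_interest=$0.00
After 2 (year_end (apply 8% annual interest)): balance=$324.00 total_interest=$24.00
After 3 (withdraw($300)): balance=$24.00 total_interest=$24.00
After 4 (deposit($50)): balance=$74.00 total_interest=$24.00
After 5 (month_end (apply 3% monthly interest)): balance=$76.22 total_interest=$26.22
After 6 (withdraw($100)): balance=$0.00 total_interest=$26.22
After 7 (withdraw($50)): balance=$0.00 total_interest=$26.22
After 8 (withdraw($50)): balance=$0.00 total_interest=$26.22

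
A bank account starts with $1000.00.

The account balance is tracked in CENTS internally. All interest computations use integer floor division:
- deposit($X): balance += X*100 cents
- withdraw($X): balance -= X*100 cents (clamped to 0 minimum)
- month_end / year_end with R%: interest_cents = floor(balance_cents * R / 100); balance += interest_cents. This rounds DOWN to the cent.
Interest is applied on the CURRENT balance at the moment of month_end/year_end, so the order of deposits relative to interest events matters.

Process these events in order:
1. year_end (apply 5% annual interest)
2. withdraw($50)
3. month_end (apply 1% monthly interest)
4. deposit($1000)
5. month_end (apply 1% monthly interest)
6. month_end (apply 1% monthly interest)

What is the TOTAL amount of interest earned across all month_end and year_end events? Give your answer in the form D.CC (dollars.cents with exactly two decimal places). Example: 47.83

Answer: 100.40

Derivation:
After 1 (year_end (apply 5% annual interest)): balance=$1050.00 total_interest=$50.00
After 2 (withdraw($50)): balance=$1000.00 total_interest=$50.00
After 3 (month_end (apply 1% monthly interest)): balance=$1010.00 total_interest=$60.00
After 4 (deposit($1000)): balance=$2010.00 total_interest=$60.00
After 5 (month_end (apply 1% monthly interest)): balance=$2030.10 total_interest=$80.10
After 6 (month_end (apply 1% monthly interest)): balance=$2050.40 total_interest=$100.40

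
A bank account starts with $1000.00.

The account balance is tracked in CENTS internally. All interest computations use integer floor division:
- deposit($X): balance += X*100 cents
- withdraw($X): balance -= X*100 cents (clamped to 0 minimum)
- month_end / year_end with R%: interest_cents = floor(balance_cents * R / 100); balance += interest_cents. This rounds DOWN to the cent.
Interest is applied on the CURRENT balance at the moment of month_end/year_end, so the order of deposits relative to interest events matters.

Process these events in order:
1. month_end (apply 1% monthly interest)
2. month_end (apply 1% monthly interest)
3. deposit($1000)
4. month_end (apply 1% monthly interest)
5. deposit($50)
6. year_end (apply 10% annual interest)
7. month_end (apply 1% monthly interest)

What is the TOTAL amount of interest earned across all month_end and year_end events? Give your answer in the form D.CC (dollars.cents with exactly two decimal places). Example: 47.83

Answer: 272.32

Derivation:
After 1 (month_end (apply 1% monthly interest)): balance=$1010.00 total_interest=$10.00
After 2 (month_end (apply 1% monthly interest)): balance=$1020.10 total_interest=$20.10
After 3 (deposit($1000)): balance=$2020.10 total_interest=$20.10
After 4 (month_end (apply 1% monthly interest)): balance=$2040.30 total_interest=$40.30
After 5 (deposit($50)): balance=$2090.30 total_interest=$40.30
After 6 (year_end (apply 10% annual interest)): balance=$2299.33 total_interest=$249.33
After 7 (month_end (apply 1% monthly interest)): balance=$2322.32 total_interest=$272.32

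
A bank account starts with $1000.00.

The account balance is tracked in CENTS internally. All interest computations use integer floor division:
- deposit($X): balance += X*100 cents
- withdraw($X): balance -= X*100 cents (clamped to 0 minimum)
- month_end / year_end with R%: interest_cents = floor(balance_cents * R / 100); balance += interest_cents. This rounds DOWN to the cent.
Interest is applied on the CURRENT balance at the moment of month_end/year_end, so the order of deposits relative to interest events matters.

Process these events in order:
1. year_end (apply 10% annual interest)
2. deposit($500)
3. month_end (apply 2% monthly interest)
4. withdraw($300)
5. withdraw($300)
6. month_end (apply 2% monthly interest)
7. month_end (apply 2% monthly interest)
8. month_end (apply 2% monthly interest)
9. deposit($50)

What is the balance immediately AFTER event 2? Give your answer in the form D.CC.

Answer: 1600.00

Derivation:
After 1 (year_end (apply 10% annual interest)): balance=$1100.00 total_interest=$100.00
After 2 (deposit($500)): balance=$1600.00 total_interest=$100.00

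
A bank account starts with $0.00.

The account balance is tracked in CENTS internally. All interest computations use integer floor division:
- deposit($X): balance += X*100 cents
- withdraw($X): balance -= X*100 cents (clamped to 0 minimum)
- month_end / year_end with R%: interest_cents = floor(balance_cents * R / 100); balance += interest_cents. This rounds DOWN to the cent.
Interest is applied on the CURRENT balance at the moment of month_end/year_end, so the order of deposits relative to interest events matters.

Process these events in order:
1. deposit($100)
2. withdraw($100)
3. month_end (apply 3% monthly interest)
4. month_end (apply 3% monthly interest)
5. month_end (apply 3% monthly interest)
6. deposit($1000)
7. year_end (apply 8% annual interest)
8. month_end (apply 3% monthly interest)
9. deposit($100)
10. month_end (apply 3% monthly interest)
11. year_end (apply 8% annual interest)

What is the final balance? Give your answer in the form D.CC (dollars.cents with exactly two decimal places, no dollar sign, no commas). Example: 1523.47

Answer: 1348.67

Derivation:
After 1 (deposit($100)): balance=$100.00 total_interest=$0.00
After 2 (withdraw($100)): balance=$0.00 total_interest=$0.00
After 3 (month_end (apply 3% monthly interest)): balance=$0.00 total_interest=$0.00
After 4 (month_end (apply 3% monthly interest)): balance=$0.00 total_interest=$0.00
After 5 (month_end (apply 3% monthly interest)): balance=$0.00 total_interest=$0.00
After 6 (deposit($1000)): balance=$1000.00 total_interest=$0.00
After 7 (year_end (apply 8% annual interest)): balance=$1080.00 total_interest=$80.00
After 8 (month_end (apply 3% monthly interest)): balance=$1112.40 total_interest=$112.40
After 9 (deposit($100)): balance=$1212.40 total_interest=$112.40
After 10 (month_end (apply 3% monthly interest)): balance=$1248.77 total_interest=$148.77
After 11 (year_end (apply 8% annual interest)): balance=$1348.67 total_interest=$248.67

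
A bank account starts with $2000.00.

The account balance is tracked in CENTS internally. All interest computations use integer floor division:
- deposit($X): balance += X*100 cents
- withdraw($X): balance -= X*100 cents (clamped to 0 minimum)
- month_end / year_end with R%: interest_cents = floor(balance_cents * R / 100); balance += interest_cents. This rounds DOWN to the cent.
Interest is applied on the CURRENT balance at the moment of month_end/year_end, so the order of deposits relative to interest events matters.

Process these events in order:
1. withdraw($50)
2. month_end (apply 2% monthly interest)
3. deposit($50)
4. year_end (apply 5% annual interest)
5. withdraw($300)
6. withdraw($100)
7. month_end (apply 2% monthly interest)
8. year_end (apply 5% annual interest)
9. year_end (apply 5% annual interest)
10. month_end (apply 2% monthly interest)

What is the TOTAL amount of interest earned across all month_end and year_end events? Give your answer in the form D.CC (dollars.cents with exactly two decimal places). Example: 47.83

Answer: 396.91

Derivation:
After 1 (withdraw($50)): balance=$1950.00 total_interest=$0.00
After 2 (month_end (apply 2% monthly interest)): balance=$1989.00 total_interest=$39.00
After 3 (deposit($50)): balance=$2039.00 total_interest=$39.00
After 4 (year_end (apply 5% annual interest)): balance=$2140.95 total_interest=$140.95
After 5 (withdraw($300)): balance=$1840.95 total_interest=$140.95
After 6 (withdraw($100)): balance=$1740.95 total_interest=$140.95
After 7 (month_end (apply 2% monthly interest)): balance=$1775.76 total_interest=$175.76
After 8 (year_end (apply 5% annual interest)): balance=$1864.54 total_interest=$264.54
After 9 (year_end (apply 5% annual interest)): balance=$1957.76 total_interest=$357.76
After 10 (month_end (apply 2% monthly interest)): balance=$1996.91 total_interest=$396.91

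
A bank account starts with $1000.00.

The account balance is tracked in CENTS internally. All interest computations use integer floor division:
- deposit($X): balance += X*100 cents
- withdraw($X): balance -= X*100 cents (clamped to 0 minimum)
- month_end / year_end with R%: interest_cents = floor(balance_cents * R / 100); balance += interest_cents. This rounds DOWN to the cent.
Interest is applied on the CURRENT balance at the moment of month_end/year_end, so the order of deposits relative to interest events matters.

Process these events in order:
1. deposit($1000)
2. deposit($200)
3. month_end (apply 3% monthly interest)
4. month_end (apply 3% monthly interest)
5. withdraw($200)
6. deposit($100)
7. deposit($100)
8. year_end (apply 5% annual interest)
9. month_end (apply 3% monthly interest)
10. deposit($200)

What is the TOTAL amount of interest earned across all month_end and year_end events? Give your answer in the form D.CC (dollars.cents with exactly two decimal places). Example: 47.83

Answer: 324.19

Derivation:
After 1 (deposit($1000)): balance=$2000.00 total_interest=$0.00
After 2 (deposit($200)): balance=$2200.00 total_interest=$0.00
After 3 (month_end (apply 3% monthly interest)): balance=$2266.00 total_interest=$66.00
After 4 (month_end (apply 3% monthly interest)): balance=$2333.98 total_interest=$133.98
After 5 (withdraw($200)): balance=$2133.98 total_interest=$133.98
After 6 (deposit($100)): balance=$2233.98 total_interest=$133.98
After 7 (deposit($100)): balance=$2333.98 total_interest=$133.98
After 8 (year_end (apply 5% annual interest)): balance=$2450.67 total_interest=$250.67
After 9 (month_end (apply 3% monthly interest)): balance=$2524.19 total_interest=$324.19
After 10 (deposit($200)): balance=$2724.19 total_interest=$324.19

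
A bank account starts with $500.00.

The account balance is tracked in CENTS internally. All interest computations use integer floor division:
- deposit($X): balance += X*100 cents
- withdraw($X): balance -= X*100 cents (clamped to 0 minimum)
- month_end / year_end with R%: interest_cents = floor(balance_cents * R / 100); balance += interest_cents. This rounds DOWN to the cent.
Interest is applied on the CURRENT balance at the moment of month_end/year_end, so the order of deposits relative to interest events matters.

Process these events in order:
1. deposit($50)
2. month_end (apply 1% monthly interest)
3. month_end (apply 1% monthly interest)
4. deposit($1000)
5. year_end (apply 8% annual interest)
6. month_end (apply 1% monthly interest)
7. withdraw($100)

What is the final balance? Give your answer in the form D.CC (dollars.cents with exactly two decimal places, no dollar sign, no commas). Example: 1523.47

After 1 (deposit($50)): balance=$550.00 total_interest=$0.00
After 2 (month_end (apply 1% monthly interest)): balance=$555.50 total_interest=$5.50
After 3 (month_end (apply 1% monthly interest)): balance=$561.05 total_interest=$11.05
After 4 (deposit($1000)): balance=$1561.05 total_interest=$11.05
After 5 (year_end (apply 8% annual interest)): balance=$1685.93 total_interest=$135.93
After 6 (month_end (apply 1% monthly interest)): balance=$1702.78 total_interest=$152.78
After 7 (withdraw($100)): balance=$1602.78 total_interest=$152.78

Answer: 1602.78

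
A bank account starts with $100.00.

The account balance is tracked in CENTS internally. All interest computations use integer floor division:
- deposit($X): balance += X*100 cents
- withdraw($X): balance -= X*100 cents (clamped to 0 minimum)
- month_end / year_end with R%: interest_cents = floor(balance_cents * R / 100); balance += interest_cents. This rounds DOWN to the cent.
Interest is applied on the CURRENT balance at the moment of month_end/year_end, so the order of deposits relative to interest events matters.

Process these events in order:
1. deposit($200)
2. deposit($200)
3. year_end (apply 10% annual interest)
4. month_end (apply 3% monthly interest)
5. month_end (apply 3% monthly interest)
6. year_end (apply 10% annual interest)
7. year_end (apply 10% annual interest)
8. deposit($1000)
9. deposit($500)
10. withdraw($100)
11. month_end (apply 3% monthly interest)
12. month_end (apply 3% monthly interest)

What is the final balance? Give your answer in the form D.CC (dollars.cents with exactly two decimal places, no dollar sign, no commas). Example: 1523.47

Answer: 2234.26

Derivation:
After 1 (deposit($200)): balance=$300.00 total_interest=$0.00
After 2 (deposit($200)): balance=$500.00 total_interest=$0.00
After 3 (year_end (apply 10% annual interest)): balance=$550.00 total_interest=$50.00
After 4 (month_end (apply 3% monthly interest)): balance=$566.50 total_interest=$66.50
After 5 (month_end (apply 3% monthly interest)): balance=$583.49 total_interest=$83.49
After 6 (year_end (apply 10% annual interest)): balance=$641.83 total_interest=$141.83
After 7 (year_end (apply 10% annual interest)): balance=$706.01 total_interest=$206.01
After 8 (deposit($1000)): balance=$1706.01 total_interest=$206.01
After 9 (deposit($500)): balance=$2206.01 total_interest=$206.01
After 10 (withdraw($100)): balance=$2106.01 total_interest=$206.01
After 11 (month_end (apply 3% monthly interest)): balance=$2169.19 total_interest=$269.19
After 12 (month_end (apply 3% monthly interest)): balance=$2234.26 total_interest=$334.26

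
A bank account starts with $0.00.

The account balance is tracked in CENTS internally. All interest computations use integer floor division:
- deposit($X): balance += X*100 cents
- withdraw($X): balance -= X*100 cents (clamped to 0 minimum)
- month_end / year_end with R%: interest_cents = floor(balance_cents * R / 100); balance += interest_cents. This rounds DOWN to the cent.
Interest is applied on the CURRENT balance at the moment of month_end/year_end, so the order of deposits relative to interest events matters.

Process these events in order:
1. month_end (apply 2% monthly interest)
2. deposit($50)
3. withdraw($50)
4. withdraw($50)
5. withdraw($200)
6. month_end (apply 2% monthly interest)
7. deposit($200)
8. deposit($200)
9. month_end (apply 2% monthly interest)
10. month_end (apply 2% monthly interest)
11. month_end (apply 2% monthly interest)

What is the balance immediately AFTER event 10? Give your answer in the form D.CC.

Answer: 416.16

Derivation:
After 1 (month_end (apply 2% monthly interest)): balance=$0.00 total_interest=$0.00
After 2 (deposit($50)): balance=$50.00 total_interest=$0.00
After 3 (withdraw($50)): balance=$0.00 total_interest=$0.00
After 4 (withdraw($50)): balance=$0.00 total_interest=$0.00
After 5 (withdraw($200)): balance=$0.00 total_interest=$0.00
After 6 (month_end (apply 2% monthly interest)): balance=$0.00 total_interest=$0.00
After 7 (deposit($200)): balance=$200.00 total_interest=$0.00
After 8 (deposit($200)): balance=$400.00 total_interest=$0.00
After 9 (month_end (apply 2% monthly interest)): balance=$408.00 total_interest=$8.00
After 10 (month_end (apply 2% monthly interest)): balance=$416.16 total_interest=$16.16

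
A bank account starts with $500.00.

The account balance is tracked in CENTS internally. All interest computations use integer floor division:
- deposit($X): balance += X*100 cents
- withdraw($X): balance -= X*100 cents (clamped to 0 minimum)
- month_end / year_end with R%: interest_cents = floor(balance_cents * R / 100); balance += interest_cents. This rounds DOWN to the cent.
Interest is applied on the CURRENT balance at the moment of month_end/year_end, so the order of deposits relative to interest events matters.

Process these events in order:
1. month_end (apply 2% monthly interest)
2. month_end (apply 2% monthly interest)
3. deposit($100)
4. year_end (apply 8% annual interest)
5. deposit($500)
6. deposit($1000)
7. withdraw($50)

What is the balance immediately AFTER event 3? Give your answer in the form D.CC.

After 1 (month_end (apply 2% monthly interest)): balance=$510.00 total_interest=$10.00
After 2 (month_end (apply 2% monthly interest)): balance=$520.20 total_interest=$20.20
After 3 (deposit($100)): balance=$620.20 total_interest=$20.20

Answer: 620.20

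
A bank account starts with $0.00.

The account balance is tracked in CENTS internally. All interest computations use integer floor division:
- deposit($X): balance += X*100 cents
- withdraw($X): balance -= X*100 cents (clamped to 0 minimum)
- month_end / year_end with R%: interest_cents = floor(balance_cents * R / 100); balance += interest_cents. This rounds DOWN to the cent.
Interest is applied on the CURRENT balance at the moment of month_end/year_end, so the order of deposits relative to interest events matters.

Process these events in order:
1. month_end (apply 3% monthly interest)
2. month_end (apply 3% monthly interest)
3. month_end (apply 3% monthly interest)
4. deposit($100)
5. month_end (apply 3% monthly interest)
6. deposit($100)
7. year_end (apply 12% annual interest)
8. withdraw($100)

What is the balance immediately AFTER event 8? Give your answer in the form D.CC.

After 1 (month_end (apply 3% monthly interest)): balance=$0.00 total_interest=$0.00
After 2 (month_end (apply 3% monthly interest)): balance=$0.00 total_interest=$0.00
After 3 (month_end (apply 3% monthly interest)): balance=$0.00 total_interest=$0.00
After 4 (deposit($100)): balance=$100.00 total_interest=$0.00
After 5 (month_end (apply 3% monthly interest)): balance=$103.00 total_interest=$3.00
After 6 (deposit($100)): balance=$203.00 total_interest=$3.00
After 7 (year_end (apply 12% annual interest)): balance=$227.36 total_interest=$27.36
After 8 (withdraw($100)): balance=$127.36 total_interest=$27.36

Answer: 127.36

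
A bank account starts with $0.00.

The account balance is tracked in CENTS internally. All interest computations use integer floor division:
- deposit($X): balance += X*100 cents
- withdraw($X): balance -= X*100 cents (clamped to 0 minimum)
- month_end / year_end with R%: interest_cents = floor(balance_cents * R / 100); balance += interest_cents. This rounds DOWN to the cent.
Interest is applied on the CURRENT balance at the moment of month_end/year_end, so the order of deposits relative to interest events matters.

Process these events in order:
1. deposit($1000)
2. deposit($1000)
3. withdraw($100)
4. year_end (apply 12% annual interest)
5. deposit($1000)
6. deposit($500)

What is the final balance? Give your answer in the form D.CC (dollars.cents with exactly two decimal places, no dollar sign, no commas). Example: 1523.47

After 1 (deposit($1000)): balance=$1000.00 total_interest=$0.00
After 2 (deposit($1000)): balance=$2000.00 total_interest=$0.00
After 3 (withdraw($100)): balance=$1900.00 total_interest=$0.00
After 4 (year_end (apply 12% annual interest)): balance=$2128.00 total_interest=$228.00
After 5 (deposit($1000)): balance=$3128.00 total_interest=$228.00
After 6 (deposit($500)): balance=$3628.00 total_interest=$228.00

Answer: 3628.00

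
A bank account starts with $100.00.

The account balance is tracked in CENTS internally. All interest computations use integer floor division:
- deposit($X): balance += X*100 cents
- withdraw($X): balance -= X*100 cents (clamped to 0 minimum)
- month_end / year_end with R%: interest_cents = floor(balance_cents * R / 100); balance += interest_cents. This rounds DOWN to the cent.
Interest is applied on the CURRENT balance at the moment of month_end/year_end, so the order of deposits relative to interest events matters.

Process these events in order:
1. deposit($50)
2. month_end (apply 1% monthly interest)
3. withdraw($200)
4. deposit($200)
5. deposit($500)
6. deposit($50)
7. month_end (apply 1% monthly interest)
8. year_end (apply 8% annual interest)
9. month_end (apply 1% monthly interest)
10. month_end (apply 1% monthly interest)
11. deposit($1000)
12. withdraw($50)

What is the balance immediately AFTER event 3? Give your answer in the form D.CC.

Answer: 0.00

Derivation:
After 1 (deposit($50)): balance=$150.00 total_interest=$0.00
After 2 (month_end (apply 1% monthly interest)): balance=$151.50 total_interest=$1.50
After 3 (withdraw($200)): balance=$0.00 total_interest=$1.50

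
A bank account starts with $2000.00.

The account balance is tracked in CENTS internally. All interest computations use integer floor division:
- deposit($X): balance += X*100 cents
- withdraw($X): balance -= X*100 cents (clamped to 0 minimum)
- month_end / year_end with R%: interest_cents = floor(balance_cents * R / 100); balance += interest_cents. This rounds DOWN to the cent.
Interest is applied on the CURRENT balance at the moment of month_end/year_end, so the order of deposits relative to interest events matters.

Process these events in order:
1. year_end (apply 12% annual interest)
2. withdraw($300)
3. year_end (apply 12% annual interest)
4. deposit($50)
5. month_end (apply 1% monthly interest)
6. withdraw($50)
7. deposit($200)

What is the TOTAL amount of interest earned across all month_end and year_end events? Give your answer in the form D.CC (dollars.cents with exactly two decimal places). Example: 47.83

Answer: 495.02

Derivation:
After 1 (year_end (apply 12% annual interest)): balance=$2240.00 total_interest=$240.00
After 2 (withdraw($300)): balance=$1940.00 total_interest=$240.00
After 3 (year_end (apply 12% annual interest)): balance=$2172.80 total_interest=$472.80
After 4 (deposit($50)): balance=$2222.80 total_interest=$472.80
After 5 (month_end (apply 1% monthly interest)): balance=$2245.02 total_interest=$495.02
After 6 (withdraw($50)): balance=$2195.02 total_interest=$495.02
After 7 (deposit($200)): balance=$2395.02 total_interest=$495.02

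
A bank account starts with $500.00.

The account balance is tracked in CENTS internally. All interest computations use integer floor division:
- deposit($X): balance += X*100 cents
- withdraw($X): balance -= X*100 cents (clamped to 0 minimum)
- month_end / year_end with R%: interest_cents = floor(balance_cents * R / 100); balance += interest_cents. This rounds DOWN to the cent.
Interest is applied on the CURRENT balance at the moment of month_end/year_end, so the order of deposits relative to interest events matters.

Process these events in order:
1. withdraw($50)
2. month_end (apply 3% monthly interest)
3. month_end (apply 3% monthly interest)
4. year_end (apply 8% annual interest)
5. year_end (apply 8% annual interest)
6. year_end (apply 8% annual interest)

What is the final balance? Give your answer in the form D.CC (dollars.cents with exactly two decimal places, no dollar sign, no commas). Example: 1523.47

After 1 (withdraw($50)): balance=$450.00 total_interest=$0.00
After 2 (month_end (apply 3% monthly interest)): balance=$463.50 total_interest=$13.50
After 3 (month_end (apply 3% monthly interest)): balance=$477.40 total_interest=$27.40
After 4 (year_end (apply 8% annual interest)): balance=$515.59 total_interest=$65.59
After 5 (year_end (apply 8% annual interest)): balance=$556.83 total_interest=$106.83
After 6 (year_end (apply 8% annual interest)): balance=$601.37 total_interest=$151.37

Answer: 601.37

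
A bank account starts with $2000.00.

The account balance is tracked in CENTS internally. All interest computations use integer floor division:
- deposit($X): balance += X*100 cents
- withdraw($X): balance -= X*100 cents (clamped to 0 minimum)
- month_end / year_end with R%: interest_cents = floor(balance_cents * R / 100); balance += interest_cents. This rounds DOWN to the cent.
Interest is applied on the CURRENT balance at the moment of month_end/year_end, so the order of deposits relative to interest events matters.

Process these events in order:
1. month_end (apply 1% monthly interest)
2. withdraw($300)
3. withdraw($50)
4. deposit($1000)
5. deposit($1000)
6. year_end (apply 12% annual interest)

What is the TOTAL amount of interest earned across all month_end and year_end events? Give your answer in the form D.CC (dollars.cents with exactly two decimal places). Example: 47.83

After 1 (month_end (apply 1% monthly interest)): balance=$2020.00 total_interest=$20.00
After 2 (withdraw($300)): balance=$1720.00 total_interest=$20.00
After 3 (withdraw($50)): balance=$1670.00 total_interest=$20.00
After 4 (deposit($1000)): balance=$2670.00 total_interest=$20.00
After 5 (deposit($1000)): balance=$3670.00 total_interest=$20.00
After 6 (year_end (apply 12% annual interest)): balance=$4110.40 total_interest=$460.40

Answer: 460.40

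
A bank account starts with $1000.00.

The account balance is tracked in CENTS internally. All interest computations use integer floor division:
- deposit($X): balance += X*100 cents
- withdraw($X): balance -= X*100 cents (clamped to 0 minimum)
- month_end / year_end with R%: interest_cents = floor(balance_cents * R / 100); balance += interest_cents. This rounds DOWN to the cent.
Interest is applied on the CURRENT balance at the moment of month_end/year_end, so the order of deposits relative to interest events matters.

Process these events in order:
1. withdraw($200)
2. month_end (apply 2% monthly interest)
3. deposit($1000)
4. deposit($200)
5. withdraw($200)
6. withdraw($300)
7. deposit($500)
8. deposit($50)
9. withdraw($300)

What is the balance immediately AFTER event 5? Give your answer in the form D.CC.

Answer: 1816.00

Derivation:
After 1 (withdraw($200)): balance=$800.00 total_interest=$0.00
After 2 (month_end (apply 2% monthly interest)): balance=$816.00 total_interest=$16.00
After 3 (deposit($1000)): balance=$1816.00 total_interest=$16.00
After 4 (deposit($200)): balance=$2016.00 total_interest=$16.00
After 5 (withdraw($200)): balance=$1816.00 total_interest=$16.00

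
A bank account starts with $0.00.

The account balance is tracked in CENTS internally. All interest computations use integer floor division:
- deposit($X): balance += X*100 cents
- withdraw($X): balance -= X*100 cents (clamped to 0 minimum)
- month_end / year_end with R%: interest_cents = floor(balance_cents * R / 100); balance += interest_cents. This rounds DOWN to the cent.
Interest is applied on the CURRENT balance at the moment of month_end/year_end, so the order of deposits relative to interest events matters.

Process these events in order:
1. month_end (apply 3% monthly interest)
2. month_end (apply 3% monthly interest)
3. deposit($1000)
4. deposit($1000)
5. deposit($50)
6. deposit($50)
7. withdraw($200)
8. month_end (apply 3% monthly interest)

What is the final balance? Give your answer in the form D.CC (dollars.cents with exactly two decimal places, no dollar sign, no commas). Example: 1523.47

Answer: 1957.00

Derivation:
After 1 (month_end (apply 3% monthly interest)): balance=$0.00 total_interest=$0.00
After 2 (month_end (apply 3% monthly interest)): balance=$0.00 total_interest=$0.00
After 3 (deposit($1000)): balance=$1000.00 total_interest=$0.00
After 4 (deposit($1000)): balance=$2000.00 total_interest=$0.00
After 5 (deposit($50)): balance=$2050.00 total_interest=$0.00
After 6 (deposit($50)): balance=$2100.00 total_interest=$0.00
After 7 (withdraw($200)): balance=$1900.00 total_interest=$0.00
After 8 (month_end (apply 3% monthly interest)): balance=$1957.00 total_interest=$57.00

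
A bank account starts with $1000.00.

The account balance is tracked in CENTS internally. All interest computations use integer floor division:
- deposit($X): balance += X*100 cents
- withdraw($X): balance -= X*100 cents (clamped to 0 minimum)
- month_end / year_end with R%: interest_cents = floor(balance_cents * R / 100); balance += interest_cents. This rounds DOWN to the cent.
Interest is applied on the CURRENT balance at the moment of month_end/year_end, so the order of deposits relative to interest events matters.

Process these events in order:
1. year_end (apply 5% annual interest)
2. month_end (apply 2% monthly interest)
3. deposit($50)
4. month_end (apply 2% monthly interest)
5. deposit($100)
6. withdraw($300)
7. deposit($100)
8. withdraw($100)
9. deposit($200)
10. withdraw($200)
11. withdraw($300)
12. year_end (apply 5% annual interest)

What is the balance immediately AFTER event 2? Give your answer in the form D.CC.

After 1 (year_end (apply 5% annual interest)): balance=$1050.00 total_interest=$50.00
After 2 (month_end (apply 2% monthly interest)): balance=$1071.00 total_interest=$71.00

Answer: 1071.00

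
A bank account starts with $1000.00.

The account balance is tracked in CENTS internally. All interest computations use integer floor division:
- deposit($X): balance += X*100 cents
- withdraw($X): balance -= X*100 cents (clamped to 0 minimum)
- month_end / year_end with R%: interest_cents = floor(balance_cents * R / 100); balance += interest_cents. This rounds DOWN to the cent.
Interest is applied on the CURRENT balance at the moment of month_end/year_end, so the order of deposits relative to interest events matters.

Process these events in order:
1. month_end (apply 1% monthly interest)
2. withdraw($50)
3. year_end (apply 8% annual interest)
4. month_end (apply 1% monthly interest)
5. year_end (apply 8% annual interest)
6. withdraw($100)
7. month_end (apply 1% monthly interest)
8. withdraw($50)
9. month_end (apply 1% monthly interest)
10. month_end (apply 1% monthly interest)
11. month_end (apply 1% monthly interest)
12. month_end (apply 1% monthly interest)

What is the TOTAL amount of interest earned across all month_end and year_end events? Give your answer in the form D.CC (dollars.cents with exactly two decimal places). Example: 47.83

After 1 (month_end (apply 1% monthly interest)): balance=$1010.00 total_interest=$10.00
After 2 (withdraw($50)): balance=$960.00 total_interest=$10.00
After 3 (year_end (apply 8% annual interest)): balance=$1036.80 total_interest=$86.80
After 4 (month_end (apply 1% monthly interest)): balance=$1047.16 total_interest=$97.16
After 5 (year_end (apply 8% annual interest)): balance=$1130.93 total_interest=$180.93
After 6 (withdraw($100)): balance=$1030.93 total_interest=$180.93
After 7 (month_end (apply 1% monthly interest)): balance=$1041.23 total_interest=$191.23
After 8 (withdraw($50)): balance=$991.23 total_interest=$191.23
After 9 (month_end (apply 1% monthly interest)): balance=$1001.14 total_interest=$201.14
After 10 (month_end (apply 1% monthly interest)): balance=$1011.15 total_interest=$211.15
After 11 (month_end (apply 1% monthly interest)): balance=$1021.26 total_interest=$221.26
After 12 (month_end (apply 1% monthly interest)): balance=$1031.47 total_interest=$231.47

Answer: 231.47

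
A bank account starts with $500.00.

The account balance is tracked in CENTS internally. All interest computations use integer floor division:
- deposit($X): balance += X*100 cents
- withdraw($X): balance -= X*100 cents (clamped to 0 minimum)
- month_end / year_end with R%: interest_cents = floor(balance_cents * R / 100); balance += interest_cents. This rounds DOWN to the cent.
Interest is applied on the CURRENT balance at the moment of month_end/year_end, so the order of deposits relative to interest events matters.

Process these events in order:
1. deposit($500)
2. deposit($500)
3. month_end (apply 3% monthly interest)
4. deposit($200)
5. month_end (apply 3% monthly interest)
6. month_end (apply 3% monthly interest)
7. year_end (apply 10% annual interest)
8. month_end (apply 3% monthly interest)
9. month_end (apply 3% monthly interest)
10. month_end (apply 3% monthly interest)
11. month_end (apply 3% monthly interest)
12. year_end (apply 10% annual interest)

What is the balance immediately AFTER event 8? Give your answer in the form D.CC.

Answer: 2097.48

Derivation:
After 1 (deposit($500)): balance=$1000.00 total_interest=$0.00
After 2 (deposit($500)): balance=$1500.00 total_interest=$0.00
After 3 (month_end (apply 3% monthly interest)): balance=$1545.00 total_interest=$45.00
After 4 (deposit($200)): balance=$1745.00 total_interest=$45.00
After 5 (month_end (apply 3% monthly interest)): balance=$1797.35 total_interest=$97.35
After 6 (month_end (apply 3% monthly interest)): balance=$1851.27 total_interest=$151.27
After 7 (year_end (apply 10% annual interest)): balance=$2036.39 total_interest=$336.39
After 8 (month_end (apply 3% monthly interest)): balance=$2097.48 total_interest=$397.48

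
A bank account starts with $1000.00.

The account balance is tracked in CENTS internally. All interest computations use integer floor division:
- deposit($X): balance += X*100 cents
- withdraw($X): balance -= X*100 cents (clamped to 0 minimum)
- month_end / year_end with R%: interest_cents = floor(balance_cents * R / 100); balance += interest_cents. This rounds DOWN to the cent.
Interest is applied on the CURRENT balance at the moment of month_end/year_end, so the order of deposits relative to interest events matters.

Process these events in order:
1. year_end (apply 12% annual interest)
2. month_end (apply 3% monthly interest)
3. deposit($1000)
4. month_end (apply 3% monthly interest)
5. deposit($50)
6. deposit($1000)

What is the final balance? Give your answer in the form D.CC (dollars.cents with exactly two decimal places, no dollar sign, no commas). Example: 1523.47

Answer: 3268.20

Derivation:
After 1 (year_end (apply 12% annual interest)): balance=$1120.00 total_interest=$120.00
After 2 (month_end (apply 3% monthly interest)): balance=$1153.60 total_interest=$153.60
After 3 (deposit($1000)): balance=$2153.60 total_interest=$153.60
After 4 (month_end (apply 3% monthly interest)): balance=$2218.20 total_interest=$218.20
After 5 (deposit($50)): balance=$2268.20 total_interest=$218.20
After 6 (deposit($1000)): balance=$3268.20 total_interest=$218.20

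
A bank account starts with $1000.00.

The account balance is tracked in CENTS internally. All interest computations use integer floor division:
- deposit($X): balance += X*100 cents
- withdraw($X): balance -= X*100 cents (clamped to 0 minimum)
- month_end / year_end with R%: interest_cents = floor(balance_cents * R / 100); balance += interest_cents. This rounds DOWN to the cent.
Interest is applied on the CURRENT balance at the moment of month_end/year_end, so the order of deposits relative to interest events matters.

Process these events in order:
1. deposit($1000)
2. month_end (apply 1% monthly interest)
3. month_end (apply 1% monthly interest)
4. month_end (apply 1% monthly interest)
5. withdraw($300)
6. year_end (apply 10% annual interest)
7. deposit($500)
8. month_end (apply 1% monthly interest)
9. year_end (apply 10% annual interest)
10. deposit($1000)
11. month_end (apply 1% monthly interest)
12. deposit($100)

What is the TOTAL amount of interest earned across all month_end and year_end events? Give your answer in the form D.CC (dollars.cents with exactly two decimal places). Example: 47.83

Answer: 544.19

Derivation:
After 1 (deposit($1000)): balance=$2000.00 total_interest=$0.00
After 2 (month_end (apply 1% monthly interest)): balance=$2020.00 total_interest=$20.00
After 3 (month_end (apply 1% monthly interest)): balance=$2040.20 total_interest=$40.20
After 4 (month_end (apply 1% monthly interest)): balance=$2060.60 total_interest=$60.60
After 5 (withdraw($300)): balance=$1760.60 total_interest=$60.60
After 6 (year_end (apply 10% annual interest)): balance=$1936.66 total_interest=$236.66
After 7 (deposit($500)): balance=$2436.66 total_interest=$236.66
After 8 (month_end (apply 1% monthly interest)): balance=$2461.02 total_interest=$261.02
After 9 (year_end (apply 10% annual interest)): balance=$2707.12 total_interest=$507.12
After 10 (deposit($1000)): balance=$3707.12 total_interest=$507.12
After 11 (month_end (apply 1% monthly interest)): balance=$3744.19 total_interest=$544.19
After 12 (deposit($100)): balance=$3844.19 total_interest=$544.19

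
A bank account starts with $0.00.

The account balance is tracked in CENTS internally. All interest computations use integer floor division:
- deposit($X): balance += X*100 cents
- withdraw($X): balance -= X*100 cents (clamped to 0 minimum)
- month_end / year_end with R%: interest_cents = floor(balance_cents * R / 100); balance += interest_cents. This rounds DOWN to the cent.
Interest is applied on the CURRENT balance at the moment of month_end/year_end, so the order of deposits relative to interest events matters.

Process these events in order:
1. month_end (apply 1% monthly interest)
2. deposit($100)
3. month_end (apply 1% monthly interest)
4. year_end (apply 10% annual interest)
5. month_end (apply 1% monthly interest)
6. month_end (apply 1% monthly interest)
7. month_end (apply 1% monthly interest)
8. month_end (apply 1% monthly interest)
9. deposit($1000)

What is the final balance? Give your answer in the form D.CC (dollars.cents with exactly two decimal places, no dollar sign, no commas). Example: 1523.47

After 1 (month_end (apply 1% monthly interest)): balance=$0.00 total_interest=$0.00
After 2 (deposit($100)): balance=$100.00 total_interest=$0.00
After 3 (month_end (apply 1% monthly interest)): balance=$101.00 total_interest=$1.00
After 4 (year_end (apply 10% annual interest)): balance=$111.10 total_interest=$11.10
After 5 (month_end (apply 1% monthly interest)): balance=$112.21 total_interest=$12.21
After 6 (month_end (apply 1% monthly interest)): balance=$113.33 total_interest=$13.33
After 7 (month_end (apply 1% monthly interest)): balance=$114.46 total_interest=$14.46
After 8 (month_end (apply 1% monthly interest)): balance=$115.60 total_interest=$15.60
After 9 (deposit($1000)): balance=$1115.60 total_interest=$15.60

Answer: 1115.60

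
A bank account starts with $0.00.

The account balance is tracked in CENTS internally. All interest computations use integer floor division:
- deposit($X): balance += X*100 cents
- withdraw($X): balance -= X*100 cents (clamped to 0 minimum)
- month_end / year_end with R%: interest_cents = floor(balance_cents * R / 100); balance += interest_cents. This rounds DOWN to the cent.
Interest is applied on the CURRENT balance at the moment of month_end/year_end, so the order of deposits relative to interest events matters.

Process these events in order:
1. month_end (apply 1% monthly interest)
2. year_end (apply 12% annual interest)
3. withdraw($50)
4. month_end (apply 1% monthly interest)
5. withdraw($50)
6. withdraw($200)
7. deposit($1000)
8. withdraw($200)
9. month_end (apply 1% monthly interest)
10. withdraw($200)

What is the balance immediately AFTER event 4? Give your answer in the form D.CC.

After 1 (month_end (apply 1% monthly interest)): balance=$0.00 total_interest=$0.00
After 2 (year_end (apply 12% annual interest)): balance=$0.00 total_interest=$0.00
After 3 (withdraw($50)): balance=$0.00 total_interest=$0.00
After 4 (month_end (apply 1% monthly interest)): balance=$0.00 total_interest=$0.00

Answer: 0.00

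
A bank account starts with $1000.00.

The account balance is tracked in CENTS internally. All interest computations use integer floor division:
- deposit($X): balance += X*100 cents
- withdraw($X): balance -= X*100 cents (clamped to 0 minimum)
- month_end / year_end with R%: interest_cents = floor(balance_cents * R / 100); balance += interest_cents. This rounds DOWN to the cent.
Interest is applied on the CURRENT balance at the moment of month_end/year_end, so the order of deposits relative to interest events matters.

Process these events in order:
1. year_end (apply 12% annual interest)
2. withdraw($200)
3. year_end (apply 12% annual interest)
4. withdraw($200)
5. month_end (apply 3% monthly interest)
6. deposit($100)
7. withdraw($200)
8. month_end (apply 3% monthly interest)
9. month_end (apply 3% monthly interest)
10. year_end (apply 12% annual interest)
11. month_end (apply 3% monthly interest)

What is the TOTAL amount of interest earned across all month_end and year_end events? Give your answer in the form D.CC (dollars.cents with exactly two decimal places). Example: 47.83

After 1 (year_end (apply 12% annual interest)): balance=$1120.00 total_interest=$120.00
After 2 (withdraw($200)): balance=$920.00 total_interest=$120.00
After 3 (year_end (apply 12% annual interest)): balance=$1030.40 total_interest=$230.40
After 4 (withdraw($200)): balance=$830.40 total_interest=$230.40
After 5 (month_end (apply 3% monthly interest)): balance=$855.31 total_interest=$255.31
After 6 (deposit($100)): balance=$955.31 total_interest=$255.31
After 7 (withdraw($200)): balance=$755.31 total_interest=$255.31
After 8 (month_end (apply 3% monthly interest)): balance=$777.96 total_interest=$277.96
After 9 (month_end (apply 3% monthly interest)): balance=$801.29 total_interest=$301.29
After 10 (year_end (apply 12% annual interest)): balance=$897.44 total_interest=$397.44
After 11 (month_end (apply 3% monthly interest)): balance=$924.36 total_interest=$424.36

Answer: 424.36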